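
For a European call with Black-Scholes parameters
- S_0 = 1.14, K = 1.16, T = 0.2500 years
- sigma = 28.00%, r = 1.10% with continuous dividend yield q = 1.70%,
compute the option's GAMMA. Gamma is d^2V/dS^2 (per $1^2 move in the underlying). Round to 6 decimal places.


d1 = -0.0649410194; d2 = -0.2049410194
phi(d1) = 0.3981019299; exp(-qT) = 0.9957590185; exp(-rT) = 0.9972537778
Gamma = exp(-qT) * phi(d1) / (S * sigma * sqrt(T)) = 0.9957590185 * 0.3981019299 / (1.1400 * 0.2800 * 0.5000000000) = 2.483794

Answer: Gamma = 2.483794


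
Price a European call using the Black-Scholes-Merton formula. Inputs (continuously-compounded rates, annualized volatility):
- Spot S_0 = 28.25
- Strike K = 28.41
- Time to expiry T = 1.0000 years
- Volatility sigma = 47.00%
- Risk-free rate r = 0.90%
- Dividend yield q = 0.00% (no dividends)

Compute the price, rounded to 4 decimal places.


Answer: Price = 5.2872

Derivation:
d1 = (ln(S/K) + (r - q + 0.5*sigma^2) * T) / (sigma * sqrt(T)) = 0.24213247
d2 = d1 - sigma * sqrt(T) = -0.22786753
exp(-rT) = 0.99104038; exp(-qT) = 1.00000000
C = S_0 * exp(-qT) * N(d1) - K * exp(-rT) * N(d2)
N(d1) = 0.59566124; N(d2) = 0.40987461
C = 28.2500 * 1.00000000 * 0.59566124 - 28.4100 * 0.99104038 * 0.40987461 = 5.2872


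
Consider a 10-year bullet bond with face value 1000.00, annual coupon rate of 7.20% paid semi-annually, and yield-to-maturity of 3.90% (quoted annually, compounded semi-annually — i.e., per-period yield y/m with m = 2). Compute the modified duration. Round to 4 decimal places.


Answer: Modified duration = 7.4944

Derivation:
Coupon per period c = face * coupon_rate / m = 36.000000
Periods per year m = 2; per-period yield y/m = 0.019500
Number of cashflows N = 20
Cashflows (t years, CF_t, discount factor 1/(1+y/m)^(m*t), PV):
  t = 0.5000: CF_t = 36.000000, DF = 0.980873, PV = 35.311427
  t = 1.0000: CF_t = 36.000000, DF = 0.962112, PV = 34.636025
  t = 1.5000: CF_t = 36.000000, DF = 0.943709, PV = 33.973541
  t = 2.0000: CF_t = 36.000000, DF = 0.925659, PV = 33.323728
  t = 2.5000: CF_t = 36.000000, DF = 0.907954, PV = 32.686344
  t = 3.0000: CF_t = 36.000000, DF = 0.890588, PV = 32.061152
  t = 3.5000: CF_t = 36.000000, DF = 0.873553, PV = 31.447917
  t = 4.0000: CF_t = 36.000000, DF = 0.856845, PV = 30.846412
  t = 4.5000: CF_t = 36.000000, DF = 0.840456, PV = 30.256412
  t = 5.0000: CF_t = 36.000000, DF = 0.824380, PV = 29.677697
  t = 5.5000: CF_t = 36.000000, DF = 0.808613, PV = 29.110051
  t = 6.0000: CF_t = 36.000000, DF = 0.793146, PV = 28.553263
  t = 6.5000: CF_t = 36.000000, DF = 0.777976, PV = 28.007124
  t = 7.0000: CF_t = 36.000000, DF = 0.763095, PV = 27.471431
  t = 7.5000: CF_t = 36.000000, DF = 0.748500, PV = 26.945984
  t = 8.0000: CF_t = 36.000000, DF = 0.734183, PV = 26.430588
  t = 8.5000: CF_t = 36.000000, DF = 0.720140, PV = 25.925049
  t = 9.0000: CF_t = 36.000000, DF = 0.706366, PV = 25.429180
  t = 9.5000: CF_t = 36.000000, DF = 0.692855, PV = 24.942796
  t = 10.0000: CF_t = 1036.000000, DF = 0.679603, PV = 704.068887
Price P = sum_t PV_t = 1271.105008
First compute Macaulay numerator sum_t t * PV_t:
  t * PV_t at t = 0.5000: 17.655714
  t * PV_t at t = 1.0000: 34.636025
  t * PV_t at t = 1.5000: 50.960311
  t * PV_t at t = 2.0000: 66.647456
  t * PV_t at t = 2.5000: 81.715861
  t * PV_t at t = 3.0000: 96.183455
  t * PV_t at t = 3.5000: 110.067711
  t * PV_t at t = 4.0000: 123.385649
  t * PV_t at t = 4.5000: 136.153855
  t * PV_t at t = 5.0000: 148.388486
  t * PV_t at t = 5.5000: 160.105282
  t * PV_t at t = 6.0000: 171.319576
  t * PV_t at t = 6.5000: 182.046304
  t * PV_t at t = 7.0000: 192.300015
  t * PV_t at t = 7.5000: 202.094881
  t * PV_t at t = 8.0000: 211.444701
  t * PV_t at t = 8.5000: 220.362918
  t * PV_t at t = 9.0000: 228.862621
  t * PV_t at t = 9.5000: 236.956559
  t * PV_t at t = 10.0000: 7040.688870
Macaulay duration D = 9711.976249 / 1271.105008 = 7.640577
Modified duration = D / (1 + y/m) = 7.640577 / (1 + 0.019500) = 7.494436


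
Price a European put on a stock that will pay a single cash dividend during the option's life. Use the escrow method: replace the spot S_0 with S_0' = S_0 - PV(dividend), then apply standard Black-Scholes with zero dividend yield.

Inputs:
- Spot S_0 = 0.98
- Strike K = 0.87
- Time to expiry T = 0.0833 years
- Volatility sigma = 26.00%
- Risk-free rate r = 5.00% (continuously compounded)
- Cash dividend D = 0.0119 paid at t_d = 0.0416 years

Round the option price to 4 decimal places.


Answer: Price = 0.0021

Derivation:
PV(D) = D * exp(-r * t_d) = 0.0119 * 0.99792216 = 0.01187527
S_0' = S_0 - PV(D) = 0.9800 - 0.01187527 = 0.96812473
d1 = (ln(S_0'/K) + (r + sigma^2/2)*T) / (sigma*sqrt(T)) = 1.51715704
d2 = d1 - sigma*sqrt(T) = 1.44211652
exp(-rT) = 0.99584366
N(-d1) = 0.06461352; N(-d2) = 0.07463475
P = K * exp(-rT) * N(-d2) - S_0' * N(-d1) = 0.8700 * 0.99584366 * 0.07463475 - 0.96812473 * 0.06461352 = 0.0021


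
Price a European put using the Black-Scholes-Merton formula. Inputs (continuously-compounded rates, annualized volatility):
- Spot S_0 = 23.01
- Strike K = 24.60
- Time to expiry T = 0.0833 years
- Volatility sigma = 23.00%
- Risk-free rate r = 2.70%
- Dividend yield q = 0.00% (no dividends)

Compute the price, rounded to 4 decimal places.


Answer: Price = 1.6731

Derivation:
d1 = (ln(S/K) + (r - q + 0.5*sigma^2) * T) / (sigma * sqrt(T)) = -0.93948892
d2 = d1 - sigma * sqrt(T) = -1.00587092
exp(-rT) = 0.99775343; exp(-qT) = 1.00000000
P = K * exp(-rT) * N(-d2) - S_0 * exp(-qT) * N(-d1)
N(-d1) = 0.82626011; N(-d2) = 0.84276117
P = 24.6000 * 0.99775343 * 0.84276117 - 23.0100 * 1.00000000 * 0.82626011 = 1.6731


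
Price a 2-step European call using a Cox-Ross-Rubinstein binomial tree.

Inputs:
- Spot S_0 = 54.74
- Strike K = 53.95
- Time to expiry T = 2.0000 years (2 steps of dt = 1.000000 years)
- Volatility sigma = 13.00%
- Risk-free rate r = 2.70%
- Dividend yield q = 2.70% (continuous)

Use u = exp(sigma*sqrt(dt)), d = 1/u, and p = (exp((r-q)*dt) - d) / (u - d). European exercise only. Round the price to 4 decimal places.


dt = T/N = 1.000000
u = exp(sigma*sqrt(dt)) = 1.138828; d = 1/u = 0.878095
p = (exp((r-q)*dt) - d) / (u - d) = 0.467546
Discount per step: exp(-r*dt) = 0.973361
Stock lattice S(k, i) with i counting down-moves:
  k=0: S(0,0) = 54.7400
  k=1: S(1,0) = 62.3395; S(1,1) = 48.0669
  k=2: S(2,0) = 70.9940; S(2,1) = 54.7400; S(2,2) = 42.2074
Terminal payoffs V(N, i) = max(S_T - K, 0):
  V(2,0) = 17.043953; V(2,1) = 0.790000; V(2,2) = 0.000000
Backward induction: V(k, i) = exp(-r*dt) * [p * V(k+1, i) + (1-p) * V(k+1, i+1)].
  V(1,0) = exp(-r*dt) * [p*17.043953 + (1-p)*0.790000] = 8.165981
  V(1,1) = exp(-r*dt) * [p*0.790000 + (1-p)*0.000000] = 0.359522
  V(0,0) = exp(-r*dt) * [p*8.165981 + (1-p)*0.359522] = 3.902593

Answer: Price = V(0,0) = 3.9026


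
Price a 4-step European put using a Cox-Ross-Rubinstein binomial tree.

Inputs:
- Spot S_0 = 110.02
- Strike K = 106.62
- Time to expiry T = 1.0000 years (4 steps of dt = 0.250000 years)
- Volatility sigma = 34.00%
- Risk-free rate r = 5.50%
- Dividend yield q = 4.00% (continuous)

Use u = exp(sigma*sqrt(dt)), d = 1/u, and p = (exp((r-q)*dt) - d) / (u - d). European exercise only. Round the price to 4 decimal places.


dt = T/N = 0.250000
u = exp(sigma*sqrt(dt)) = 1.185305; d = 1/u = 0.843665
p = (exp((r-q)*dt) - d) / (u - d) = 0.468599
Discount per step: exp(-r*dt) = 0.986344
Stock lattice S(k, i) with i counting down-moves:
  k=0: S(0,0) = 110.0200
  k=1: S(1,0) = 130.4072; S(1,1) = 92.8200
  k=2: S(2,0) = 154.5723; S(2,1) = 110.0200; S(2,2) = 78.3090
  k=3: S(3,0) = 183.2153; S(3,1) = 130.4072; S(3,2) = 92.8200; S(3,3) = 66.0665
  k=4: S(4,0) = 217.1660; S(4,1) = 154.5723; S(4,2) = 110.0200; S(4,3) = 78.3090; S(4,4) = 55.7380
Terminal payoffs V(N, i) = max(K - S_T, 0):
  V(4,0) = 0.000000; V(4,1) = 0.000000; V(4,2) = 0.000000; V(4,3) = 28.311029; V(4,4) = 50.881998
Backward induction: V(k, i) = exp(-r*dt) * [p * V(k+1, i) + (1-p) * V(k+1, i+1)].
  V(3,0) = exp(-r*dt) * [p*0.000000 + (1-p)*0.000000] = 0.000000
  V(3,1) = exp(-r*dt) * [p*0.000000 + (1-p)*0.000000] = 0.000000
  V(3,2) = exp(-r*dt) * [p*0.000000 + (1-p)*28.311029] = 14.839059
  V(3,3) = exp(-r*dt) * [p*28.311029 + (1-p)*50.881998] = 39.754857
  V(2,0) = exp(-r*dt) * [p*0.000000 + (1-p)*0.000000] = 0.000000
  V(2,1) = exp(-r*dt) * [p*0.000000 + (1-p)*14.839059] = 7.777805
  V(2,2) = exp(-r*dt) * [p*14.839059 + (1-p)*39.754857] = 27.695887
  V(1,0) = exp(-r*dt) * [p*0.000000 + (1-p)*7.777805] = 4.076691
  V(1,1) = exp(-r*dt) * [p*7.777805 + (1-p)*27.695887] = 18.111538
  V(0,0) = exp(-r*dt) * [p*4.076691 + (1-p)*18.111538] = 11.377302

Answer: Price = V(0,0) = 11.3773


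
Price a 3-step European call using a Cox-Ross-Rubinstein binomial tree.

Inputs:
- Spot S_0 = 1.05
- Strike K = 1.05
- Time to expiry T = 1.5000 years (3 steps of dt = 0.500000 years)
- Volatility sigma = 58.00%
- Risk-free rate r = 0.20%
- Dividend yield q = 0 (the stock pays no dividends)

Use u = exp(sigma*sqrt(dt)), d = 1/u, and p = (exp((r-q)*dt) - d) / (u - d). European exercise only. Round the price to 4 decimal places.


dt = T/N = 0.500000
u = exp(sigma*sqrt(dt)) = 1.507002; d = 1/u = 0.663569
p = (exp((r-q)*dt) - d) / (u - d) = 0.400069
Discount per step: exp(-r*dt) = 0.999000
Stock lattice S(k, i) with i counting down-moves:
  k=0: S(0,0) = 1.0500
  k=1: S(1,0) = 1.5824; S(1,1) = 0.6967
  k=2: S(2,0) = 2.3846; S(2,1) = 1.0500; S(2,2) = 0.4623
  k=3: S(3,0) = 3.5936; S(3,1) = 1.5824; S(3,2) = 0.6967; S(3,3) = 0.3068
Terminal payoffs V(N, i) = max(S_T - K, 0):
  V(3,0) = 2.543605; V(3,1) = 0.532352; V(3,2) = 0.000000; V(3,3) = 0.000000
Backward induction: V(k, i) = exp(-r*dt) * [p * V(k+1, i) + (1-p) * V(k+1, i+1)].
  V(2,0) = exp(-r*dt) * [p*2.543605 + (1-p)*0.532352] = 1.335656
  V(2,1) = exp(-r*dt) * [p*0.532352 + (1-p)*0.000000] = 0.212765
  V(2,2) = exp(-r*dt) * [p*0.000000 + (1-p)*0.000000] = 0.000000
  V(1,0) = exp(-r*dt) * [p*1.335656 + (1-p)*0.212765] = 0.661337
  V(1,1) = exp(-r*dt) * [p*0.212765 + (1-p)*0.000000] = 0.085035
  V(0,0) = exp(-r*dt) * [p*0.661337 + (1-p)*0.085035] = 0.315280

Answer: Price = V(0,0) = 0.3153


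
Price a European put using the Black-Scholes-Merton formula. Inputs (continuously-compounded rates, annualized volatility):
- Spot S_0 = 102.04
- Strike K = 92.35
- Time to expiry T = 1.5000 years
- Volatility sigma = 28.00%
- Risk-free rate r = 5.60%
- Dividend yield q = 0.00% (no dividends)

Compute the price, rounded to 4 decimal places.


d1 = (ln(S/K) + (r - q + 0.5*sigma^2) * T) / (sigma * sqrt(T)) = 0.70737527
d2 = d1 - sigma * sqrt(T) = 0.36444671
exp(-rT) = 0.91943126; exp(-qT) = 1.00000000
P = K * exp(-rT) * N(-d2) - S_0 * exp(-qT) * N(-d1)
N(-d1) = 0.23966665; N(-d2) = 0.35776223
P = 92.3500 * 0.91943126 * 0.35776223 - 102.0400 * 1.00000000 * 0.23966665 = 5.9218

Answer: Price = 5.9218


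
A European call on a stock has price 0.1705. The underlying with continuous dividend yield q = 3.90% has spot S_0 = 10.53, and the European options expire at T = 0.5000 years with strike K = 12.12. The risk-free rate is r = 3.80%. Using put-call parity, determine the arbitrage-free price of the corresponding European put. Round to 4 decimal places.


Answer: Put price = 1.7357

Derivation:
Put-call parity: C - P = S_0 * exp(-qT) - K * exp(-rT).
S_0 * exp(-qT) = 10.5300 * 0.98068890 = 10.32665407
K * exp(-rT) = 12.1200 * 0.98117936 = 11.89189387
P = C - S*exp(-qT) + K*exp(-rT)
P = 0.1705 - 10.32665407 + 11.89189387 = 1.7357


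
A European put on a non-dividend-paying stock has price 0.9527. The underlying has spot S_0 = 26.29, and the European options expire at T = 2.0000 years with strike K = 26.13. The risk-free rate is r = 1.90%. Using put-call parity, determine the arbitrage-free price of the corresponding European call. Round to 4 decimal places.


Put-call parity: C - P = S_0 * exp(-qT) - K * exp(-rT).
S_0 * exp(-qT) = 26.2900 * 1.00000000 = 26.29000000
K * exp(-rT) = 26.1300 * 0.96271294 = 25.15568915
C = P + S*exp(-qT) - K*exp(-rT)
C = 0.9527 + 26.29000000 - 25.15568915 = 2.0870

Answer: Call price = 2.0870


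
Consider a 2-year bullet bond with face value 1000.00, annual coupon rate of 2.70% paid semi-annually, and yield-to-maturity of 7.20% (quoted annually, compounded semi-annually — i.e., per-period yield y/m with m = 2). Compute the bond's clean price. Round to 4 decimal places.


Coupon per period c = face * coupon_rate / m = 13.500000
Periods per year m = 2; per-period yield y/m = 0.036000
Number of cashflows N = 4
Cashflows (t years, CF_t, discount factor 1/(1+y/m)^(m*t), PV):
  t = 0.5000: CF_t = 13.500000, DF = 0.965251, PV = 13.030888
  t = 1.0000: CF_t = 13.500000, DF = 0.931709, PV = 12.578077
  t = 1.5000: CF_t = 13.500000, DF = 0.899333, PV = 12.141001
  t = 2.0000: CF_t = 1013.500000, DF = 0.868082, PV = 879.801567
Price P = sum_t PV_t = 917.551534

Answer: Price = 917.5515


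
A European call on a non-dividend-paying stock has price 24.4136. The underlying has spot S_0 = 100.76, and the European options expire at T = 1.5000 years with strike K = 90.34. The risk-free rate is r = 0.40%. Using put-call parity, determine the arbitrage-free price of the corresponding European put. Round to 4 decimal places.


Answer: Put price = 13.4532

Derivation:
Put-call parity: C - P = S_0 * exp(-qT) - K * exp(-rT).
S_0 * exp(-qT) = 100.7600 * 1.00000000 = 100.76000000
K * exp(-rT) = 90.3400 * 0.99401796 = 89.79958287
P = C - S*exp(-qT) + K*exp(-rT)
P = 24.4136 - 100.76000000 + 89.79958287 = 13.4532


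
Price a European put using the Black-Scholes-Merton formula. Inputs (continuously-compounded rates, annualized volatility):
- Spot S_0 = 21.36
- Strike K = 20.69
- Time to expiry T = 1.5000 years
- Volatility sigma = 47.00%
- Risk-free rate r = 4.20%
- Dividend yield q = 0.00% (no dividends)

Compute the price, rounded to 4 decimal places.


Answer: Price = 3.7135

Derivation:
d1 = (ln(S/K) + (r - q + 0.5*sigma^2) * T) / (sigma * sqrt(T)) = 0.45262492
d2 = d1 - sigma * sqrt(T) = -0.12300517
exp(-rT) = 0.93894347; exp(-qT) = 1.00000000
P = K * exp(-rT) * N(-d2) - S_0 * exp(-qT) * N(-d1)
N(-d1) = 0.32540943; N(-d2) = 0.54894850
P = 20.6900 * 0.93894347 * 0.54894850 - 21.3600 * 1.00000000 * 0.32540943 = 3.7135


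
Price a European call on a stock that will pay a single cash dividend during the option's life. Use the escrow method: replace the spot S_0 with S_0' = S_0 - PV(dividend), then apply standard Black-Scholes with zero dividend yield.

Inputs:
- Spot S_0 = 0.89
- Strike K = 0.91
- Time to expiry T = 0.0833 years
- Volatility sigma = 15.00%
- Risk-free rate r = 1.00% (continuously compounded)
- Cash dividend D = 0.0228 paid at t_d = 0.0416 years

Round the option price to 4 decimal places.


PV(D) = D * exp(-r * t_d) = 0.0228 * 0.99958409 = 0.02279052
S_0' = S_0 - PV(D) = 0.8900 - 0.02279052 = 0.86720948
d1 = (ln(S_0'/K) + (r + sigma^2/2)*T) / (sigma*sqrt(T)) = -1.07163578
d2 = d1 - sigma*sqrt(T) = -1.11492839
exp(-rT) = 0.99916735
N(d1) = 0.14194183; N(d2) = 0.13244056
C = S_0' * N(d1) - K * exp(-rT) * N(d2) = 0.86720948 * 0.14194183 - 0.9100 * 0.99916735 * 0.13244056 = 0.0027

Answer: Price = 0.0027


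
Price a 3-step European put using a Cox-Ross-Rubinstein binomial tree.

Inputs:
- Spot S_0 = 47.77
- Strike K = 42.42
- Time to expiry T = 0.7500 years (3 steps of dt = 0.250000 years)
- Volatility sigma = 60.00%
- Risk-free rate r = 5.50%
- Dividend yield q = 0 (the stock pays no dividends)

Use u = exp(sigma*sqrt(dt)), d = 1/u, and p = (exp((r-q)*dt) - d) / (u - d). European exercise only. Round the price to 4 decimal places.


Answer: Price = V(0,0) = 6.4680

Derivation:
dt = T/N = 0.250000
u = exp(sigma*sqrt(dt)) = 1.349859; d = 1/u = 0.740818
p = (exp((r-q)*dt) - d) / (u - d) = 0.448290
Discount per step: exp(-r*dt) = 0.986344
Stock lattice S(k, i) with i counting down-moves:
  k=0: S(0,0) = 47.7700
  k=1: S(1,0) = 64.4828; S(1,1) = 35.3889
  k=2: S(2,0) = 87.0426; S(2,1) = 47.7700; S(2,2) = 26.2167
  k=3: S(3,0) = 117.4952; S(3,1) = 64.4828; S(3,2) = 35.3889; S(3,3) = 19.4218
Terminal payoffs V(N, i) = max(K - S_T, 0):
  V(3,0) = 0.000000; V(3,1) = 0.000000; V(3,2) = 7.031114; V(3,3) = 22.998167
Backward induction: V(k, i) = exp(-r*dt) * [p * V(k+1, i) + (1-p) * V(k+1, i+1)].
  V(2,0) = exp(-r*dt) * [p*0.000000 + (1-p)*0.000000] = 0.000000
  V(2,1) = exp(-r*dt) * [p*0.000000 + (1-p)*7.031114] = 3.826163
  V(2,2) = exp(-r*dt) * [p*7.031114 + (1-p)*22.998167] = 15.623985
  V(1,0) = exp(-r*dt) * [p*0.000000 + (1-p)*3.826163] = 2.082106
  V(1,1) = exp(-r*dt) * [p*3.826163 + (1-p)*15.623985] = 10.194005
  V(0,0) = exp(-r*dt) * [p*2.082106 + (1-p)*10.194005] = 6.467974


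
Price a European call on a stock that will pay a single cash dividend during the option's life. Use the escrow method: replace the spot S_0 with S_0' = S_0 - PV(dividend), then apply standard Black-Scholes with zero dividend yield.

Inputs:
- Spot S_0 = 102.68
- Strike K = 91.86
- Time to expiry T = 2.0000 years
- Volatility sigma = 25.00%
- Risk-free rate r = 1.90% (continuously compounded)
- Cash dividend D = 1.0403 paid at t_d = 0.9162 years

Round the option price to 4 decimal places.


Answer: Price = 20.9579

Derivation:
PV(D) = D * exp(-r * t_d) = 1.0403 * 0.98274284 = 1.02234738
S_0' = S_0 - PV(D) = 102.6800 - 1.02234738 = 101.65765262
d1 = (ln(S_0'/K) + (r + sigma^2/2)*T) / (sigma*sqrt(T)) = 0.57090428
d2 = d1 - sigma*sqrt(T) = 0.21735089
exp(-rT) = 0.96271294
N(d1) = 0.71596773; N(d2) = 0.58603255
C = S_0' * N(d1) - K * exp(-rT) * N(d2) = 101.65765262 * 0.71596773 - 91.8600 * 0.96271294 * 0.58603255 = 20.9579


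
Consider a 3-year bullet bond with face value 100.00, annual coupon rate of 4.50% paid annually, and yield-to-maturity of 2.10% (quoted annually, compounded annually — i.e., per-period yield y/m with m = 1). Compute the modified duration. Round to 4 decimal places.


Answer: Modified duration = 2.8180

Derivation:
Coupon per period c = face * coupon_rate / m = 4.500000
Periods per year m = 1; per-period yield y/m = 0.021000
Number of cashflows N = 3
Cashflows (t years, CF_t, discount factor 1/(1+y/m)^(m*t), PV):
  t = 1.0000: CF_t = 4.500000, DF = 0.979432, PV = 4.407444
  t = 2.0000: CF_t = 4.500000, DF = 0.959287, PV = 4.316791
  t = 3.0000: CF_t = 104.500000, DF = 0.939556, PV = 98.183625
Price P = sum_t PV_t = 106.907860
First compute Macaulay numerator sum_t t * PV_t:
  t * PV_t at t = 1.0000: 4.407444
  t * PV_t at t = 2.0000: 8.633582
  t * PV_t at t = 3.0000: 294.550876
Macaulay duration D = 307.591902 / 106.907860 = 2.877168
Modified duration = D / (1 + y/m) = 2.877168 / (1 + 0.021000) = 2.817990


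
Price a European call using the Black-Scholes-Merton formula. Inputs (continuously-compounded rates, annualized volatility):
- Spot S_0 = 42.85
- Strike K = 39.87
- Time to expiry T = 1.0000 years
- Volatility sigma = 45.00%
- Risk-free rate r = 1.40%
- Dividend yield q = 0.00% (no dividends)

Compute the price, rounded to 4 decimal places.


d1 = (ln(S/K) + (r - q + 0.5*sigma^2) * T) / (sigma * sqrt(T)) = 0.41629219
d2 = d1 - sigma * sqrt(T) = -0.03370781
exp(-rT) = 0.98609754; exp(-qT) = 1.00000000
C = S_0 * exp(-qT) * N(d1) - K * exp(-rT) * N(d2)
N(d1) = 0.66140190; N(d2) = 0.48655507
C = 42.8500 * 1.00000000 * 0.66140190 - 39.8700 * 0.98609754 * 0.48655507 = 9.2118

Answer: Price = 9.2118


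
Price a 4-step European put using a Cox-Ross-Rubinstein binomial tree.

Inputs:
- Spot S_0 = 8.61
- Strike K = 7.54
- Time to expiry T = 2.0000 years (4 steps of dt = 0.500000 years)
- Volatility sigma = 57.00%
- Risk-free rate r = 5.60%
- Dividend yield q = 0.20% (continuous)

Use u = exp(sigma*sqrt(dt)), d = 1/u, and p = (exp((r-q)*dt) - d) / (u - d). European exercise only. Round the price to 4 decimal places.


Answer: Price = V(0,0) = 1.5766

Derivation:
dt = T/N = 0.500000
u = exp(sigma*sqrt(dt)) = 1.496383; d = 1/u = 0.668278
p = (exp((r-q)*dt) - d) / (u - d) = 0.433628
Discount per step: exp(-r*dt) = 0.972388
Stock lattice S(k, i) with i counting down-moves:
  k=0: S(0,0) = 8.6100
  k=1: S(1,0) = 12.8839; S(1,1) = 5.7539
  k=2: S(2,0) = 19.2792; S(2,1) = 8.6100; S(2,2) = 3.8452
  k=3: S(3,0) = 28.8490; S(3,1) = 12.8839; S(3,2) = 5.7539; S(3,3) = 2.5697
  k=4: S(4,0) = 43.1692; S(4,1) = 19.2792; S(4,2) = 8.6100; S(4,3) = 3.8452; S(4,4) = 1.7172
Terminal payoffs V(N, i) = max(K - S_T, 0):
  V(4,0) = 0.000000; V(4,1) = 0.000000; V(4,2) = 0.000000; V(4,3) = 3.694812; V(4,4) = 5.822756
Backward induction: V(k, i) = exp(-r*dt) * [p * V(k+1, i) + (1-p) * V(k+1, i+1)].
  V(3,0) = exp(-r*dt) * [p*0.000000 + (1-p)*0.000000] = 0.000000
  V(3,1) = exp(-r*dt) * [p*0.000000 + (1-p)*0.000000] = 0.000000
  V(3,2) = exp(-r*dt) * [p*0.000000 + (1-p)*3.694812] = 2.034856
  V(3,3) = exp(-r*dt) * [p*3.694812 + (1-p)*5.822756] = 4.764721
  V(2,0) = exp(-r*dt) * [p*0.000000 + (1-p)*0.000000] = 0.000000
  V(2,1) = exp(-r*dt) * [p*0.000000 + (1-p)*2.034856] = 1.120663
  V(2,2) = exp(-r*dt) * [p*2.034856 + (1-p)*4.764721] = 3.482098
  V(1,0) = exp(-r*dt) * [p*0.000000 + (1-p)*1.120663] = 0.617186
  V(1,1) = exp(-r*dt) * [p*1.120663 + (1-p)*3.482098] = 2.390240
  V(0,0) = exp(-r*dt) * [p*0.617186 + (1-p)*2.390240] = 1.576625


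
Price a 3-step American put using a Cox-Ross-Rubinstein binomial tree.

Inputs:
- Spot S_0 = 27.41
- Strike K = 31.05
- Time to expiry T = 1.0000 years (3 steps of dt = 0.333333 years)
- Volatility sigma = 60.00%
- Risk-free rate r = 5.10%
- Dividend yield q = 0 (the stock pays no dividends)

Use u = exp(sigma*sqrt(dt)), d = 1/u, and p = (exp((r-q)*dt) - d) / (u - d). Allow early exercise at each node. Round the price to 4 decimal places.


Answer: Price = V(0,0) = 8.3492

Derivation:
dt = T/N = 0.333333
u = exp(sigma*sqrt(dt)) = 1.413982; d = 1/u = 0.707222
p = (exp((r-q)*dt) - d) / (u - d) = 0.438512
Discount per step: exp(-r*dt) = 0.983144
Stock lattice S(k, i) with i counting down-moves:
  k=0: S(0,0) = 27.4100
  k=1: S(1,0) = 38.7573; S(1,1) = 19.3850
  k=2: S(2,0) = 54.8021; S(2,1) = 27.4100; S(2,2) = 13.7095
  k=3: S(3,0) = 77.4892; S(3,1) = 38.7573; S(3,2) = 19.3850; S(3,3) = 9.6957
Terminal payoffs V(N, i) = max(K - S_T, 0):
  V(3,0) = 0.000000; V(3,1) = 0.000000; V(3,2) = 11.665035; V(3,3) = 21.354349
Backward induction: V(k, i) = exp(-r*dt) * [p * V(k+1, i) + (1-p) * V(k+1, i+1)]; then take max(V_cont, immediate exercise) for American.
  V(2,0) = exp(-r*dt) * [p*0.000000 + (1-p)*0.000000] = 0.000000; exercise = 0.000000; V(2,0) = max -> 0.000000
  V(2,1) = exp(-r*dt) * [p*0.000000 + (1-p)*11.665035] = 6.439369; exercise = 3.640000; V(2,1) = max -> 6.439369
  V(2,2) = exp(-r*dt) * [p*11.665035 + (1-p)*21.354349] = 16.817131; exercise = 17.340520; V(2,2) = max -> 17.340520
  V(1,0) = exp(-r*dt) * [p*0.000000 + (1-p)*6.439369] = 3.554681; exercise = 0.000000; V(1,0) = max -> 3.554681
  V(1,1) = exp(-r*dt) * [p*6.439369 + (1-p)*17.340520] = 12.348512; exercise = 11.665035; V(1,1) = max -> 12.348512
  V(0,0) = exp(-r*dt) * [p*3.554681 + (1-p)*12.348512] = 8.349160; exercise = 3.640000; V(0,0) = max -> 8.349160


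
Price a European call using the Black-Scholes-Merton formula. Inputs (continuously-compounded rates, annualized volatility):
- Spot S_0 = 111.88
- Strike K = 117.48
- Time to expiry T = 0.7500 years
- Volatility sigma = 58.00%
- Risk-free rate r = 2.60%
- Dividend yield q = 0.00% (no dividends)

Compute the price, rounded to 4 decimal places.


Answer: Price = 20.8880

Derivation:
d1 = (ln(S/K) + (r - q + 0.5*sigma^2) * T) / (sigma * sqrt(T)) = 0.19273298
d2 = d1 - sigma * sqrt(T) = -0.30956175
exp(-rT) = 0.98068890; exp(-qT) = 1.00000000
C = S_0 * exp(-qT) * N(d1) - K * exp(-rT) * N(d2)
N(d1) = 0.57641595; N(d2) = 0.37844712
C = 111.8800 * 1.00000000 * 0.57641595 - 117.4800 * 0.98068890 * 0.37844712 = 20.8880


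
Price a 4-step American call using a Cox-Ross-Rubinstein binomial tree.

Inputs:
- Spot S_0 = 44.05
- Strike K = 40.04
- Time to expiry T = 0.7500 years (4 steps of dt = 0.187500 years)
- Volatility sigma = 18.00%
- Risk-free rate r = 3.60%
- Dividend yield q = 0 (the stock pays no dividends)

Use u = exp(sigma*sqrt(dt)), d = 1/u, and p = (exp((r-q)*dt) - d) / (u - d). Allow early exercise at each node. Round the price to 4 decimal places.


Answer: Price = V(0,0) = 5.9829

Derivation:
dt = T/N = 0.187500
u = exp(sigma*sqrt(dt)) = 1.081060; d = 1/u = 0.925018
p = (exp((r-q)*dt) - d) / (u - d) = 0.523928
Discount per step: exp(-r*dt) = 0.993273
Stock lattice S(k, i) with i counting down-moves:
  k=0: S(0,0) = 44.0500
  k=1: S(1,0) = 47.6207; S(1,1) = 40.7470
  k=2: S(2,0) = 51.4809; S(2,1) = 44.0500; S(2,2) = 37.6917
  k=3: S(3,0) = 55.6539; S(3,1) = 47.6207; S(3,2) = 40.7470; S(3,3) = 34.8655
  k=4: S(4,0) = 60.1652; S(4,1) = 51.4809; S(4,2) = 44.0500; S(4,3) = 37.6917; S(4,4) = 32.2512
Terminal payoffs V(N, i) = max(S_T - K, 0):
  V(4,0) = 20.125223; V(4,1) = 11.440852; V(4,2) = 4.010000; V(4,3) = 0.000000; V(4,4) = 0.000000
Backward induction: V(k, i) = exp(-r*dt) * [p * V(k+1, i) + (1-p) * V(k+1, i+1)]; then take max(V_cont, immediate exercise) for American.
  V(3,0) = exp(-r*dt) * [p*20.125223 + (1-p)*11.440852] = 15.883263; exercise = 15.613903; V(3,0) = max -> 15.883263
  V(3,1) = exp(-r*dt) * [p*11.440852 + (1-p)*4.010000] = 7.850065; exercise = 7.580705; V(3,1) = max -> 7.850065
  V(3,2) = exp(-r*dt) * [p*4.010000 + (1-p)*0.000000] = 2.086818; exercise = 0.707035; V(3,2) = max -> 2.086818
  V(3,3) = exp(-r*dt) * [p*0.000000 + (1-p)*0.000000] = 0.000000; exercise = 0.000000; V(3,3) = max -> 0.000000
  V(2,0) = exp(-r*dt) * [p*15.883263 + (1-p)*7.850065] = 11.977759; exercise = 11.440852; V(2,0) = max -> 11.977759
  V(2,1) = exp(-r*dt) * [p*7.850065 + (1-p)*2.086818] = 5.071993; exercise = 4.010000; V(2,1) = max -> 5.071993
  V(2,2) = exp(-r*dt) * [p*2.086818 + (1-p)*0.000000] = 1.085987; exercise = 0.000000; V(2,2) = max -> 1.085987
  V(1,0) = exp(-r*dt) * [p*11.977759 + (1-p)*5.071993] = 8.631657; exercise = 7.580705; V(1,0) = max -> 8.631657
  V(1,1) = exp(-r*dt) * [p*5.071993 + (1-p)*1.085987] = 3.153013; exercise = 0.707035; V(1,1) = max -> 3.153013
  V(0,0) = exp(-r*dt) * [p*8.631657 + (1-p)*3.153013] = 5.982907; exercise = 4.010000; V(0,0) = max -> 5.982907


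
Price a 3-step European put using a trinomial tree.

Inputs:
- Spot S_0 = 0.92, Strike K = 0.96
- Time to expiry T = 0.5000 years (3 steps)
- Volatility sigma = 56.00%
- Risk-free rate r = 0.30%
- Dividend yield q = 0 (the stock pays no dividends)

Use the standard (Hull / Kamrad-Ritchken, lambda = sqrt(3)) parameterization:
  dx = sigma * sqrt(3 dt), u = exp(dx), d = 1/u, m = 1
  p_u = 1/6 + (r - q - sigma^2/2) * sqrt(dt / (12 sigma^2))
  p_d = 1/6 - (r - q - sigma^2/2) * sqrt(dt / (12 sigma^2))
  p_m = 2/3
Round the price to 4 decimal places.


Answer: Price = V(0,0) = 0.1602

Derivation:
dt = T/N = 0.166667; dx = sigma*sqrt(3*dt) = 0.395980
u = exp(dx) = 1.485839; d = 1/u = 0.673020
p_u = 0.134300, p_m = 0.666667, p_d = 0.199034
Discount per step: exp(-r*dt) = 0.999500
Stock lattice S(k, j) with j the centered position index:
  k=0: S(0,+0) = 0.9200
  k=1: S(1,-1) = 0.6192; S(1,+0) = 0.9200; S(1,+1) = 1.3670
  k=2: S(2,-2) = 0.4167; S(2,-1) = 0.6192; S(2,+0) = 0.9200; S(2,+1) = 1.3670; S(2,+2) = 2.0311
  k=3: S(3,-3) = 0.2805; S(3,-2) = 0.4167; S(3,-1) = 0.6192; S(3,+0) = 0.9200; S(3,+1) = 1.3670; S(3,+2) = 2.0311; S(3,+3) = 3.0179
Terminal payoffs V(N, j) = max(K - S_T, 0):
  V(3,-3) = 0.679539; V(3,-2) = 0.543280; V(3,-1) = 0.340821; V(3,+0) = 0.040000; V(3,+1) = 0.000000; V(3,+2) = 0.000000; V(3,+3) = 0.000000
Backward induction: V(k, j) = exp(-r*dt) * [p_u * V(k+1, j+1) + p_m * V(k+1, j) + p_d * V(k+1, j-1)]
  V(2,-2) = exp(-r*dt) * [p_u*0.340821 + p_m*0.543280 + p_d*0.679539] = 0.542939
  V(2,-1) = exp(-r*dt) * [p_u*0.040000 + p_m*0.340821 + p_d*0.543280] = 0.340547
  V(2,+0) = exp(-r*dt) * [p_u*0.000000 + p_m*0.040000 + p_d*0.340821] = 0.094454
  V(2,+1) = exp(-r*dt) * [p_u*0.000000 + p_m*0.000000 + p_d*0.040000] = 0.007957
  V(2,+2) = exp(-r*dt) * [p_u*0.000000 + p_m*0.000000 + p_d*0.000000] = 0.000000
  V(1,-1) = exp(-r*dt) * [p_u*0.094454 + p_m*0.340547 + p_d*0.542939] = 0.347606
  V(1,+0) = exp(-r*dt) * [p_u*0.007957 + p_m*0.094454 + p_d*0.340547] = 0.131753
  V(1,+1) = exp(-r*dt) * [p_u*0.000000 + p_m*0.007957 + p_d*0.094454] = 0.024092
  V(0,+0) = exp(-r*dt) * [p_u*0.024092 + p_m*0.131753 + p_d*0.347606] = 0.160176


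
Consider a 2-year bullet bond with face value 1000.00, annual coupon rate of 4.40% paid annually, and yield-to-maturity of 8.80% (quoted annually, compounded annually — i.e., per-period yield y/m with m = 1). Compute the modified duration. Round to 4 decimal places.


Answer: Modified duration = 1.7979

Derivation:
Coupon per period c = face * coupon_rate / m = 44.000000
Periods per year m = 1; per-period yield y/m = 0.088000
Number of cashflows N = 2
Cashflows (t years, CF_t, discount factor 1/(1+y/m)^(m*t), PV):
  t = 1.0000: CF_t = 44.000000, DF = 0.919118, PV = 40.441176
  t = 2.0000: CF_t = 1044.000000, DF = 0.844777, PV = 881.947448
Price P = sum_t PV_t = 922.388625
First compute Macaulay numerator sum_t t * PV_t:
  t * PV_t at t = 1.0000: 40.441176
  t * PV_t at t = 2.0000: 1763.894896
Macaulay duration D = 1804.336073 / 922.388625 = 1.956156
Modified duration = D / (1 + y/m) = 1.956156 / (1 + 0.088000) = 1.797938


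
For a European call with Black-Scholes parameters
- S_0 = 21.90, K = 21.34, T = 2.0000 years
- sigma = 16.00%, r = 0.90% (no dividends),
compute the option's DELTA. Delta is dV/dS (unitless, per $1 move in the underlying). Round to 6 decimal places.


d1 = 0.3071644941; d2 = 0.0808903241
phi(d1) = 0.3805591934; exp(-qT) = 1.0000000000; exp(-rT) = 0.9821610324
N(d1) = 0.6206409152
Delta = exp(-qT) * N(d1) = 1.0000000000 * 0.6206409152 = 0.620641

Answer: Delta = 0.620641


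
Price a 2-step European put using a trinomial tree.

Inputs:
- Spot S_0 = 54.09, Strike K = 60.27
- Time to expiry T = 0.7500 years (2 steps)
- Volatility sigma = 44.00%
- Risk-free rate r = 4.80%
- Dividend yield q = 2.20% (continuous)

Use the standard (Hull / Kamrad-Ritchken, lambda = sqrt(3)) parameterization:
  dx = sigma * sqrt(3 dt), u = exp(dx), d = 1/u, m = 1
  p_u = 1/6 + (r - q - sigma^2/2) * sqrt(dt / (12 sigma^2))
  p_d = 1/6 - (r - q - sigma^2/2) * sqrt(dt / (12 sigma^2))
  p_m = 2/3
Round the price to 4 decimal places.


Answer: Price = V(0,0) = 11.0162

Derivation:
dt = T/N = 0.375000; dx = sigma*sqrt(3*dt) = 0.466690
u = exp(dx) = 1.594708; d = 1/u = 0.627074
p_u = 0.138222, p_m = 0.666667, p_d = 0.195112
Discount per step: exp(-r*dt) = 0.982161
Stock lattice S(k, j) with j the centered position index:
  k=0: S(0,+0) = 54.0900
  k=1: S(1,-1) = 33.9184; S(1,+0) = 54.0900; S(1,+1) = 86.2577
  k=2: S(2,-2) = 21.2694; S(2,-1) = 33.9184; S(2,+0) = 54.0900; S(2,+1) = 86.2577; S(2,+2) = 137.5559
Terminal payoffs V(N, j) = max(K - S_T, 0):
  V(2,-2) = 39.000622; V(2,-1) = 26.351559; V(2,+0) = 6.180000; V(2,+1) = 0.000000; V(2,+2) = 0.000000
Backward induction: V(k, j) = exp(-r*dt) * [p_u * V(k+1, j+1) + p_m * V(k+1, j) + p_d * V(k+1, j-1)]
  V(1,-1) = exp(-r*dt) * [p_u*6.180000 + p_m*26.351559 + p_d*39.000622] = 25.567018
  V(1,+0) = exp(-r*dt) * [p_u*0.000000 + p_m*6.180000 + p_d*26.351559] = 9.096280
  V(1,+1) = exp(-r*dt) * [p_u*0.000000 + p_m*0.000000 + p_d*6.180000] = 1.184280
  V(0,+0) = exp(-r*dt) * [p_u*1.184280 + p_m*9.096280 + p_d*25.567018] = 11.016216


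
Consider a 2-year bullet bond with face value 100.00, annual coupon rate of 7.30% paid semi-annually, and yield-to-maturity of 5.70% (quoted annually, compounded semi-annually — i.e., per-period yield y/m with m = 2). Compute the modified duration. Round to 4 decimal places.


Coupon per period c = face * coupon_rate / m = 3.650000
Periods per year m = 2; per-period yield y/m = 0.028500
Number of cashflows N = 4
Cashflows (t years, CF_t, discount factor 1/(1+y/m)^(m*t), PV):
  t = 0.5000: CF_t = 3.650000, DF = 0.972290, PV = 3.548858
  t = 1.0000: CF_t = 3.650000, DF = 0.945347, PV = 3.450518
  t = 1.5000: CF_t = 3.650000, DF = 0.919152, PV = 3.354903
  t = 2.0000: CF_t = 103.650000, DF = 0.893682, PV = 92.630098
Price P = sum_t PV_t = 102.984376
First compute Macaulay numerator sum_t t * PV_t:
  t * PV_t at t = 0.5000: 1.774429
  t * PV_t at t = 1.0000: 3.450518
  t * PV_t at t = 1.5000: 5.032355
  t * PV_t at t = 2.0000: 185.260195
Macaulay duration D = 195.517497 / 102.984376 = 1.898516
Modified duration = D / (1 + y/m) = 1.898516 / (1 + 0.028500) = 1.845908

Answer: Modified duration = 1.8459


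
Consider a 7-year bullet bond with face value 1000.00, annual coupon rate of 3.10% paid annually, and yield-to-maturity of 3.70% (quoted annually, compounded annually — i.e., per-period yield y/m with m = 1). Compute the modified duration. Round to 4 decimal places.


Answer: Modified duration = 6.1580

Derivation:
Coupon per period c = face * coupon_rate / m = 31.000000
Periods per year m = 1; per-period yield y/m = 0.037000
Number of cashflows N = 7
Cashflows (t years, CF_t, discount factor 1/(1+y/m)^(m*t), PV):
  t = 1.0000: CF_t = 31.000000, DF = 0.964320, PV = 29.893925
  t = 2.0000: CF_t = 31.000000, DF = 0.929913, PV = 28.827314
  t = 3.0000: CF_t = 31.000000, DF = 0.896734, PV = 27.798760
  t = 4.0000: CF_t = 31.000000, DF = 0.864739, PV = 26.806905
  t = 5.0000: CF_t = 31.000000, DF = 0.833885, PV = 25.850438
  t = 6.0000: CF_t = 31.000000, DF = 0.804132, PV = 24.928099
  t = 7.0000: CF_t = 1031.000000, DF = 0.775441, PV = 799.479571
Price P = sum_t PV_t = 963.585011
First compute Macaulay numerator sum_t t * PV_t:
  t * PV_t at t = 1.0000: 29.893925
  t * PV_t at t = 2.0000: 57.654628
  t * PV_t at t = 3.0000: 83.396280
  t * PV_t at t = 4.0000: 107.227618
  t * PV_t at t = 5.0000: 129.252192
  t * PV_t at t = 6.0000: 149.568592
  t * PV_t at t = 7.0000: 5596.356995
Macaulay duration D = 6153.350230 / 963.585011 = 6.385892
Modified duration = D / (1 + y/m) = 6.385892 / (1 + 0.037000) = 6.158045


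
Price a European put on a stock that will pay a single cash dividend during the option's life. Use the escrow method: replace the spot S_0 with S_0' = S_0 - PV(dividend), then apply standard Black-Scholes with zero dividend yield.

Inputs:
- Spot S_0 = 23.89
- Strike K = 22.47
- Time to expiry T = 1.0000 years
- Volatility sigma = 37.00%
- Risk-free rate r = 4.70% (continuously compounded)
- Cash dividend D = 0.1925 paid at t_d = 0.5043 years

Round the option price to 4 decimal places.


PV(D) = D * exp(-r * t_d) = 0.1925 * 0.97657659 = 0.18799099
S_0' = S_0 - PV(D) = 23.8900 - 0.18799099 = 23.70200901
d1 = (ln(S_0'/K) + (r + sigma^2/2)*T) / (sigma*sqrt(T)) = 0.45629386
d2 = d1 - sigma*sqrt(T) = 0.08629386
exp(-rT) = 0.95408740
N(-d1) = 0.32408934; N(-d2) = 0.46561641
P = K * exp(-rT) * N(-d2) - S_0' * N(-d1) = 22.4700 * 0.95408740 * 0.46561641 - 23.70200901 * 0.32408934 = 2.3005

Answer: Price = 2.3005


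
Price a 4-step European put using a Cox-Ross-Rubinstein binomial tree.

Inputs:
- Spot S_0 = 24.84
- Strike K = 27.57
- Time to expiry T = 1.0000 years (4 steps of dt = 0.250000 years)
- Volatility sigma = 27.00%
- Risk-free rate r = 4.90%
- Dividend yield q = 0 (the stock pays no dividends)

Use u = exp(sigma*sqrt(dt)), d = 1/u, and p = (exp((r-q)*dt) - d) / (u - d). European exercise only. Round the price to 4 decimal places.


Answer: Price = V(0,0) = 3.6342

Derivation:
dt = T/N = 0.250000
u = exp(sigma*sqrt(dt)) = 1.144537; d = 1/u = 0.873716
p = (exp((r-q)*dt) - d) / (u - d) = 0.511812
Discount per step: exp(-r*dt) = 0.987825
Stock lattice S(k, i) with i counting down-moves:
  k=0: S(0,0) = 24.8400
  k=1: S(1,0) = 28.4303; S(1,1) = 21.7031
  k=2: S(2,0) = 32.5395; S(2,1) = 24.8400; S(2,2) = 18.9623
  k=3: S(3,0) = 37.2427; S(3,1) = 28.4303; S(3,2) = 21.7031; S(3,3) = 16.5677
  k=4: S(4,0) = 42.6256; S(4,1) = 32.5395; S(4,2) = 24.8400; S(4,3) = 18.9623; S(4,4) = 14.4755
Terminal payoffs V(N, i) = max(K - S_T, 0):
  V(4,0) = 0.000000; V(4,1) = 0.000000; V(4,2) = 2.730000; V(4,3) = 8.607653; V(4,4) = 13.094533
Backward induction: V(k, i) = exp(-r*dt) * [p * V(k+1, i) + (1-p) * V(k+1, i+1)].
  V(3,0) = exp(-r*dt) * [p*0.000000 + (1-p)*0.000000] = 0.000000
  V(3,1) = exp(-r*dt) * [p*0.000000 + (1-p)*2.730000] = 1.316526
  V(3,2) = exp(-r*dt) * [p*2.730000 + (1-p)*8.607653] = 5.531224
  V(3,3) = exp(-r*dt) * [p*8.607653 + (1-p)*13.094533] = 10.666624
  V(2,0) = exp(-r*dt) * [p*0.000000 + (1-p)*1.316526] = 0.634887
  V(2,1) = exp(-r*dt) * [p*1.316526 + (1-p)*5.531224] = 3.333010
  V(2,2) = exp(-r*dt) * [p*5.531224 + (1-p)*10.666624] = 7.940396
  V(1,0) = exp(-r*dt) * [p*0.634887 + (1-p)*3.333010] = 1.928310
  V(1,1) = exp(-r*dt) * [p*3.333010 + (1-p)*7.940396] = 5.514314
  V(0,0) = exp(-r*dt) * [p*1.928310 + (1-p)*5.514314] = 3.634161


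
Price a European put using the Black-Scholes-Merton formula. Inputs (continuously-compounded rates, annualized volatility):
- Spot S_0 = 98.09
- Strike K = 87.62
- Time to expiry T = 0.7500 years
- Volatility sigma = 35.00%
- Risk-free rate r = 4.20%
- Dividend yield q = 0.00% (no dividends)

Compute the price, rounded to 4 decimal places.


d1 = (ln(S/K) + (r - q + 0.5*sigma^2) * T) / (sigma * sqrt(T)) = 0.62787219
d2 = d1 - sigma * sqrt(T) = 0.32476329
exp(-rT) = 0.96899096; exp(-qT) = 1.00000000
P = K * exp(-rT) * N(-d2) - S_0 * exp(-qT) * N(-d1)
N(-d1) = 0.26504384; N(-d2) = 0.37268011
P = 87.6200 * 0.96899096 * 0.37268011 - 98.0900 * 1.00000000 * 0.26504384 = 5.6435

Answer: Price = 5.6435


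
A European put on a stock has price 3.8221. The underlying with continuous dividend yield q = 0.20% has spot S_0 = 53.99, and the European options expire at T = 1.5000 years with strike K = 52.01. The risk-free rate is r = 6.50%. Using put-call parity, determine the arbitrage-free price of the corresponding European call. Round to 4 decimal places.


Answer: Call price = 10.4720

Derivation:
Put-call parity: C - P = S_0 * exp(-qT) - K * exp(-rT).
S_0 * exp(-qT) = 53.9900 * 0.99700450 = 53.82827271
K * exp(-rT) = 52.0100 * 0.90710234 = 47.17839278
C = P + S*exp(-qT) - K*exp(-rT)
C = 3.8221 + 53.82827271 - 47.17839278 = 10.4720


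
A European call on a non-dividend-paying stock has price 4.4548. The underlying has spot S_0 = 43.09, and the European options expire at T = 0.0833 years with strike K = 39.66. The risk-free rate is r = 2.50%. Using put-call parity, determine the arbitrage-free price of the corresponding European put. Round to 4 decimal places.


Put-call parity: C - P = S_0 * exp(-qT) - K * exp(-rT).
S_0 * exp(-qT) = 43.0900 * 1.00000000 = 43.09000000
K * exp(-rT) = 39.6600 * 0.99791967 = 39.57749399
P = C - S*exp(-qT) + K*exp(-rT)
P = 4.4548 - 43.09000000 + 39.57749399 = 0.9423

Answer: Put price = 0.9423


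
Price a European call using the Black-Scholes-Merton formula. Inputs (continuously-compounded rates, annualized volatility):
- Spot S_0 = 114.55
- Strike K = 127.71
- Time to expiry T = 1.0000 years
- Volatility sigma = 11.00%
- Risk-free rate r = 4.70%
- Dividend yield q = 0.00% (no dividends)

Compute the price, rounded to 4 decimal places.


Answer: Price = 2.3311

Derivation:
d1 = (ln(S/K) + (r - q + 0.5*sigma^2) * T) / (sigma * sqrt(T)) = -0.50636963
d2 = d1 - sigma * sqrt(T) = -0.61636963
exp(-rT) = 0.95408740; exp(-qT) = 1.00000000
C = S_0 * exp(-qT) * N(d1) - K * exp(-rT) * N(d2)
N(d1) = 0.30629859; N(d2) = 0.26882530
C = 114.5500 * 1.00000000 * 0.30629859 - 127.7100 * 0.95408740 * 0.26882530 = 2.3311


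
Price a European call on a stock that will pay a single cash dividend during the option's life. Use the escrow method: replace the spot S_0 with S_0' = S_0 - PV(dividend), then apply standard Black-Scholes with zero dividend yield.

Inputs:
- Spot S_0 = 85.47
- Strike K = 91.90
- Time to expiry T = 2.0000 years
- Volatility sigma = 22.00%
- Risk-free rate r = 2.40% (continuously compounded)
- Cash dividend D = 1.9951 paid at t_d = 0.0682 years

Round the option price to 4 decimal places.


PV(D) = D * exp(-r * t_d) = 1.9951 * 0.99836454 = 1.99183709
S_0' = S_0 - PV(D) = 85.4700 - 1.99183709 = 83.47816291
d1 = (ln(S_0'/K) + (r + sigma^2/2)*T) / (sigma*sqrt(T)) = 0.00091296
d2 = d1 - sigma*sqrt(T) = -0.31021402
exp(-rT) = 0.95313379
N(d1) = 0.50036422; N(d2) = 0.37819910
C = S_0' * N(d1) - K * exp(-rT) * N(d2) = 83.47816291 * 0.50036422 - 91.9000 * 0.95313379 * 0.37819910 = 8.6419

Answer: Price = 8.6419


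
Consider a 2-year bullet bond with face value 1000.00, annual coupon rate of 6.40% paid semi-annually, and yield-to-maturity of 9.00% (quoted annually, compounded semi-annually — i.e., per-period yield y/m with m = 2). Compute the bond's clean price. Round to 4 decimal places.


Answer: Price = 953.3622

Derivation:
Coupon per period c = face * coupon_rate / m = 32.000000
Periods per year m = 2; per-period yield y/m = 0.045000
Number of cashflows N = 4
Cashflows (t years, CF_t, discount factor 1/(1+y/m)^(m*t), PV):
  t = 0.5000: CF_t = 32.000000, DF = 0.956938, PV = 30.622010
  t = 1.0000: CF_t = 32.000000, DF = 0.915730, PV = 29.303358
  t = 1.5000: CF_t = 32.000000, DF = 0.876297, PV = 28.041491
  t = 2.0000: CF_t = 1032.000000, DF = 0.838561, PV = 865.395307
Price P = sum_t PV_t = 953.362166
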